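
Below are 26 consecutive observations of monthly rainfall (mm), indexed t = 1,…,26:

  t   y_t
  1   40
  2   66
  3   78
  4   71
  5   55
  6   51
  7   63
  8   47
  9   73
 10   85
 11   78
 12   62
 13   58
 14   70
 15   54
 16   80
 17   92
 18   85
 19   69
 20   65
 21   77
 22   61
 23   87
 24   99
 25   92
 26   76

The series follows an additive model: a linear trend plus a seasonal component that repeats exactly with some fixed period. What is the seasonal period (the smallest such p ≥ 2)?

7

First differences y_{t+1} − y_t: 26, 12, -7, -16, -4, 12, -16, 26, 12, -7, -16, -4, 12, -16, 26, 12, …
The difference pattern repeats every 7 terms and not for any smaller step, so p = 7.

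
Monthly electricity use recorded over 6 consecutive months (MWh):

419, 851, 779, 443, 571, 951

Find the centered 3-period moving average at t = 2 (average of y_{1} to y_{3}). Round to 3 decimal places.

683.000

Sum of periods 1–3: 419 + 851 + 779 = 2049
Divide by 3: 2049 / 3 = 683.000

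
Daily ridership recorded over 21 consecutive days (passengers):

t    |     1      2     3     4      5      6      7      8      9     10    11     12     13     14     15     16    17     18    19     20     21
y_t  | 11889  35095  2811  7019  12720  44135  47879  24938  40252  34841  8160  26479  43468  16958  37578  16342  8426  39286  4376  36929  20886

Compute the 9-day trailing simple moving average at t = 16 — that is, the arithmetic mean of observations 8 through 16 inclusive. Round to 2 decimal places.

Sum of periods 8–16: 24938 + 40252 + 34841 + 8160 + 26479 + 43468 + 16958 + 37578 + 16342 = 249016
Divide by 9: 249016 / 9 = 27668.44

27668.44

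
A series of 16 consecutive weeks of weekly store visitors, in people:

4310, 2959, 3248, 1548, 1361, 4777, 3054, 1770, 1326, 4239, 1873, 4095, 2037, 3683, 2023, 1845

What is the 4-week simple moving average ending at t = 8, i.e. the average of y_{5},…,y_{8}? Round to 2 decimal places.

Sum of periods 5–8: 1361 + 4777 + 3054 + 1770 = 10962
Divide by 4: 10962 / 4 = 2740.50

2740.50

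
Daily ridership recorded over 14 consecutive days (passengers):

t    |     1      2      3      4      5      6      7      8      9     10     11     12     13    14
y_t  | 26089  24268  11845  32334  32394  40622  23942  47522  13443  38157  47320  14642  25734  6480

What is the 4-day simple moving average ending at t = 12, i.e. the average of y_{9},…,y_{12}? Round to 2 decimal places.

Sum of periods 9–12: 13443 + 38157 + 47320 + 14642 = 113562
Divide by 4: 113562 / 4 = 28390.50

28390.50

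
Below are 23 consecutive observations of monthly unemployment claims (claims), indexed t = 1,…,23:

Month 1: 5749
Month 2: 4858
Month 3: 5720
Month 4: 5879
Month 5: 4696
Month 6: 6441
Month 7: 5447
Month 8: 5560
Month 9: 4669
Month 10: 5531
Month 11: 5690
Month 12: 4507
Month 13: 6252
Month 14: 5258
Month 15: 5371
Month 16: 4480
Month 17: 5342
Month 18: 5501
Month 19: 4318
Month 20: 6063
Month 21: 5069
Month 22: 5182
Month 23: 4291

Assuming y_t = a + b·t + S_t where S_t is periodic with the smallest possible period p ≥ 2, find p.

7

First differences y_{t+1} − y_t: -891, 862, 159, -1183, 1745, -994, 113, -891, 862, 159, -1183, 1745, -994, 113, -891, 862, …
The difference pattern repeats every 7 terms and not for any smaller step, so p = 7.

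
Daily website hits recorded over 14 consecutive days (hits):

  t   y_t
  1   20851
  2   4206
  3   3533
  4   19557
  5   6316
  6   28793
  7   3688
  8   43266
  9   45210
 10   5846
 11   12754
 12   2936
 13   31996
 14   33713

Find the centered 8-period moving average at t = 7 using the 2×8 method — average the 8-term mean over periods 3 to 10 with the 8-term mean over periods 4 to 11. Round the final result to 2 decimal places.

20102.44

Sum over 3–10: 3533 + 19557 + 6316 + 28793 + 3688 + 43266 + 45210 + 5846 = 156209
Sum over 4–11: 19557 + 6316 + 28793 + 3688 + 43266 + 45210 + 5846 + 12754 = 165430
CMA at t=7 = (156209 + 165430) / (2·8) = 321639 / 16 = 20102.44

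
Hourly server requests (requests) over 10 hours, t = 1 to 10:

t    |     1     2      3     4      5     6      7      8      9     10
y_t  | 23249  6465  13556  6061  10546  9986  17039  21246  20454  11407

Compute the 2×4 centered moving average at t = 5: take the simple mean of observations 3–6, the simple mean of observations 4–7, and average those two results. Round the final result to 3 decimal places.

10472.625

Sum over 3–6: 13556 + 6061 + 10546 + 9986 = 40149
Sum over 4–7: 6061 + 10546 + 9986 + 17039 = 43632
CMA at t=5 = (40149 + 43632) / (2·4) = 83781 / 8 = 10472.625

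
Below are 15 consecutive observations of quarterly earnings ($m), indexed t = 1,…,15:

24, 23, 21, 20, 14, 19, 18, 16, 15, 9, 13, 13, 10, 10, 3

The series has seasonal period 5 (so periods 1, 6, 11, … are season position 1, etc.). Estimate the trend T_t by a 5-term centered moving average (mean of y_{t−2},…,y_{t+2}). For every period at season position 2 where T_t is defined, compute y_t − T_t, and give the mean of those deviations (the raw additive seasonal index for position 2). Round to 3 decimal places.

Season position 2 occurs at t = 7, 12 (where T_t is defined).
t=7: T_7 = 16.40000; y_7 − T_7 = 18 − 16.40000 = 1.60000
t=12: T_12 = 11.00000; y_12 − T_12 = 13 − 11.00000 = 2.00000
Mean deviation: (1.60000 + 2.00000) / 2 = 1.800

1.800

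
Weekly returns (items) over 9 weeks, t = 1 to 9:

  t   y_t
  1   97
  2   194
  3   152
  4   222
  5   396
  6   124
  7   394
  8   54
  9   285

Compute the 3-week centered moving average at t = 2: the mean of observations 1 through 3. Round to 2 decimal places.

Sum of periods 1–3: 97 + 194 + 152 = 443
Divide by 3: 443 / 3 = 147.67

147.67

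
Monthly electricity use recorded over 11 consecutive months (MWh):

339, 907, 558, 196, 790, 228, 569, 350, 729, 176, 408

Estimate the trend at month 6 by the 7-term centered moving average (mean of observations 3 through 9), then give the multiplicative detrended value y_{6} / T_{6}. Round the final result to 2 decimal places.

0.47

Trend T_6 = (558 + 196 + 790 + 228 + 569 + 350 + 729) / 7 = 3420/7 = 488.5714
Ratio to trend: 228 / 488.5714 = 0.47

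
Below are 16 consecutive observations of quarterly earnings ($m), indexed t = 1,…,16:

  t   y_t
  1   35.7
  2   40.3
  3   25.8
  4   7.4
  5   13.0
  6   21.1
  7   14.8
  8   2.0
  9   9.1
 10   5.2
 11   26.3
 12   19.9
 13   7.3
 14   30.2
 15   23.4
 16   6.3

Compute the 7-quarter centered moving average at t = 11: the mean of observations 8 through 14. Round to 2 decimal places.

14.29

Sum of periods 8–14: 2.0 + 9.1 + 5.2 + 26.3 + 19.9 + 7.3 + 30.2 = 100.0
Divide by 7: 100.0 / 7 = 14.29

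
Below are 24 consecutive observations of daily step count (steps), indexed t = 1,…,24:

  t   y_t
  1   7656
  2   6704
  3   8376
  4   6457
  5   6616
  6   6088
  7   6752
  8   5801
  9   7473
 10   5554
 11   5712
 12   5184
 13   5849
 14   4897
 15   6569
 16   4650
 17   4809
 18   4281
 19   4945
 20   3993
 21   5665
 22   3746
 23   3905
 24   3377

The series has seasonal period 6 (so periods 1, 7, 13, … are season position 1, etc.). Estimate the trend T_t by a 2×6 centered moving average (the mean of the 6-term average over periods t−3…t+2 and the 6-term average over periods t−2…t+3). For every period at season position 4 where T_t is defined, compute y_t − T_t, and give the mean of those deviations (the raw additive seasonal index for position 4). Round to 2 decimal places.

-450.36

Season position 4 occurs at t = 4, 10, 16 (where T_t is defined).
t=4: T_4 = 6907.5000; y_4 − T_4 = 6457 − 6907.5000 = -450.5000
t=10: T_10 = 6004.0833; y_10 − T_10 = 5554 − 6004.0833 = -450.0833
t=16: T_16 = 5100.5000; y_16 − T_16 = 4650 − 5100.5000 = -450.5000
Mean deviation: (-450.5000 + -450.0833 + -450.5000) / 3 = -450.36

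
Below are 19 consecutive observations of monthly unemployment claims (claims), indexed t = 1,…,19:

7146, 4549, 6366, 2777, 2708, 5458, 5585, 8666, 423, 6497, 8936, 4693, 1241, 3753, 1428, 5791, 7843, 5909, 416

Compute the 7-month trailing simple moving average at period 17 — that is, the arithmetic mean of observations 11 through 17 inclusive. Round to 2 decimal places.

Sum of periods 11–17: 8936 + 4693 + 1241 + 3753 + 1428 + 5791 + 7843 = 33685
Divide by 7: 33685 / 7 = 4812.14

4812.14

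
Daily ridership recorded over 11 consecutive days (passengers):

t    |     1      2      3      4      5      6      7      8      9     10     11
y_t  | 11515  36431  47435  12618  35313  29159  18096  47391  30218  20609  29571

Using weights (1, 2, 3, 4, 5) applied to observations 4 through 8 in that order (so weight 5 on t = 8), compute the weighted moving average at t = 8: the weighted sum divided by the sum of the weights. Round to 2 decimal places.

32004.00

Weighted sum: 1·12618 + 2·35313 + 3·29159 + 4·18096 + 5·47391 = 12618 + 70626 + 87477 + 72384 + 236955 = 480060
Weight total: 1 + 2 + 3 + 4 + 5 = 15
WMA = 480060 / 15 = 32004.00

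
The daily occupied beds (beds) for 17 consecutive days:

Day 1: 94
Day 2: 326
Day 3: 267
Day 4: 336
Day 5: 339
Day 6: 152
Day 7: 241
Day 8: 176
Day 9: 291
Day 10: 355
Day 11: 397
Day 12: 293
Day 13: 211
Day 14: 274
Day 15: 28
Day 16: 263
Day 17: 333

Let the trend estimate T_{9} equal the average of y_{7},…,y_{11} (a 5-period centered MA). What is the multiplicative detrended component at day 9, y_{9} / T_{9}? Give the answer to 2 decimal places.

1.00

Trend T_9 = (241 + 176 + 291 + 355 + 397) / 5 = 1460/5 = 292.0000
Ratio to trend: 291 / 292.0000 = 1.00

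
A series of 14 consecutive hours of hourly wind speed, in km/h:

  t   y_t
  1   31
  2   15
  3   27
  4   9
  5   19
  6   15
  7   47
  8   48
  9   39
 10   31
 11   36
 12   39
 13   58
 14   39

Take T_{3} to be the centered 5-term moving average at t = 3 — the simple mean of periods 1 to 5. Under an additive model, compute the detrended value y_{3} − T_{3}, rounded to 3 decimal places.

Trend T_3 = (31 + 15 + 27 + 9 + 19) / 5 = 101/5 = 20.20000
Detrended value: 27 − 20.20000 = 6.800

6.800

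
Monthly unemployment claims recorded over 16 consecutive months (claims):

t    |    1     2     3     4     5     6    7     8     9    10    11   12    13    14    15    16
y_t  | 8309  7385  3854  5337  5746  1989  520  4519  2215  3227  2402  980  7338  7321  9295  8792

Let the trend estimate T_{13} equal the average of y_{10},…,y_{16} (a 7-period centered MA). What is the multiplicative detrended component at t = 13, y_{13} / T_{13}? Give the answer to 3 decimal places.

1.305

Trend T_13 = (3227 + 2402 + 980 + 7338 + 7321 + 9295 + 8792) / 7 = 39355/7 = 5622.14286
Ratio to trend: 7338 / 5622.14286 = 1.305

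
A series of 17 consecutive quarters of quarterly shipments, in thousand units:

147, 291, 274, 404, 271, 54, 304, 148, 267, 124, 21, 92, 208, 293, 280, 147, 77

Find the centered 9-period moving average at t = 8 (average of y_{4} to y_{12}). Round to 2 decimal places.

Sum of periods 4–12: 404 + 271 + 54 + 304 + 148 + 267 + 124 + 21 + 92 = 1685
Divide by 9: 1685 / 9 = 187.22

187.22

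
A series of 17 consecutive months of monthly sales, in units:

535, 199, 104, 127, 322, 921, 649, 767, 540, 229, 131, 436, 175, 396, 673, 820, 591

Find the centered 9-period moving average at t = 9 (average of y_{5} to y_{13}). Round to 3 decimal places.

Sum of periods 5–13: 322 + 921 + 649 + 767 + 540 + 229 + 131 + 436 + 175 = 4170
Divide by 9: 4170 / 9 = 463.333

463.333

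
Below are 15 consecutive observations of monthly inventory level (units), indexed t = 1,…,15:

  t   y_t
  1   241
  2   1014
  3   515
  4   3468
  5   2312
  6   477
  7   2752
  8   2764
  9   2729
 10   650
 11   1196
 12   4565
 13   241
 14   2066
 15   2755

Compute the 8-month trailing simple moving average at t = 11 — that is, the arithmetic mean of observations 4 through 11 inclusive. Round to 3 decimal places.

2043.500

Sum of periods 4–11: 3468 + 2312 + 477 + 2752 + 2764 + 2729 + 650 + 1196 = 16348
Divide by 8: 16348 / 8 = 2043.500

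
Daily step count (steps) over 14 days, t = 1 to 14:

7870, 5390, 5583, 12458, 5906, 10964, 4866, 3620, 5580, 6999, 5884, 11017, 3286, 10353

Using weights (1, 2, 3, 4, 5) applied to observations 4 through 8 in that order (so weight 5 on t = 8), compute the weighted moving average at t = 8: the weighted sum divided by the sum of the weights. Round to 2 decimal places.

6315.07

Weighted sum: 1·12458 + 2·5906 + 3·10964 + 4·4866 + 5·3620 = 12458 + 11812 + 32892 + 19464 + 18100 = 94726
Weight total: 1 + 2 + 3 + 4 + 5 = 15
WMA = 94726 / 15 = 6315.07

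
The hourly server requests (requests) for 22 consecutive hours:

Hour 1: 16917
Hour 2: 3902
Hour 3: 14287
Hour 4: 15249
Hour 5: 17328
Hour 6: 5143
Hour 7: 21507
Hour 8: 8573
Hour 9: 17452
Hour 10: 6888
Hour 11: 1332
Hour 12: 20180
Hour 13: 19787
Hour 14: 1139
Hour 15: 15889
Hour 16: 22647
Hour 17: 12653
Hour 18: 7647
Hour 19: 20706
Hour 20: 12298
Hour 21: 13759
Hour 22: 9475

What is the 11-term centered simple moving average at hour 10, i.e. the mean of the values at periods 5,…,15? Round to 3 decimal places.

12292.545

Sum of periods 5–15: 17328 + 5143 + 21507 + 8573 + 17452 + 6888 + 1332 + 20180 + 19787 + 1139 + 15889 = 135218
Divide by 11: 135218 / 11 = 12292.545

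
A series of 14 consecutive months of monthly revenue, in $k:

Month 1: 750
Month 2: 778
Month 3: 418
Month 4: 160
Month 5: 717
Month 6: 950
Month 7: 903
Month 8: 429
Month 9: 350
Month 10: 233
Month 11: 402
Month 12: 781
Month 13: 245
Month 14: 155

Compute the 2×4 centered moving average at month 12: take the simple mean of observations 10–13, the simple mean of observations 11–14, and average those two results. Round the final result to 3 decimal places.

405.500

Sum over 10–13: 233 + 402 + 781 + 245 = 1661
Sum over 11–14: 402 + 781 + 245 + 155 = 1583
CMA at t=12 = (1661 + 1583) / (2·4) = 3244 / 8 = 405.500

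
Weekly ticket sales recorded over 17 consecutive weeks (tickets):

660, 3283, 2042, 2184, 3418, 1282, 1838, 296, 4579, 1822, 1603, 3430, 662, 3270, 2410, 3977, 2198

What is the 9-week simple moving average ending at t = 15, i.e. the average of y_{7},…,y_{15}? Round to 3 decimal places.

Sum of periods 7–15: 1838 + 296 + 4579 + 1822 + 1603 + 3430 + 662 + 3270 + 2410 = 19910
Divide by 9: 19910 / 9 = 2212.222

2212.222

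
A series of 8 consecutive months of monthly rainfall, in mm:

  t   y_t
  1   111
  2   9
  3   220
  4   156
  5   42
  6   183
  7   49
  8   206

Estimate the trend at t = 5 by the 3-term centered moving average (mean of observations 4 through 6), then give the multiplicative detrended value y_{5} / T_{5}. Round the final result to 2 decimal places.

0.33

Trend T_5 = (156 + 42 + 183) / 3 = 381/3 = 127.0000
Ratio to trend: 42 / 127.0000 = 0.33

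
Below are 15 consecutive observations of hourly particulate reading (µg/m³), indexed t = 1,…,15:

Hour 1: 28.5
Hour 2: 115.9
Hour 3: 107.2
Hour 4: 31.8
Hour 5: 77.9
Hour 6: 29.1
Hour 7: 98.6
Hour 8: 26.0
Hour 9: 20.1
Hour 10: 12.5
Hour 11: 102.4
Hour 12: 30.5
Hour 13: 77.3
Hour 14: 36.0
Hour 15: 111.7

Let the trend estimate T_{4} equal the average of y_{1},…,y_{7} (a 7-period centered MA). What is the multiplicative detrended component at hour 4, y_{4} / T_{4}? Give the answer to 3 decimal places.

Trend T_4 = (28.5 + 115.9 + 107.2 + 31.8 + 77.9 + 29.1 + 98.6) / 7 = 489.0/7 = 69.85714
Ratio to trend: 31.8 / 69.85714 = 0.455

0.455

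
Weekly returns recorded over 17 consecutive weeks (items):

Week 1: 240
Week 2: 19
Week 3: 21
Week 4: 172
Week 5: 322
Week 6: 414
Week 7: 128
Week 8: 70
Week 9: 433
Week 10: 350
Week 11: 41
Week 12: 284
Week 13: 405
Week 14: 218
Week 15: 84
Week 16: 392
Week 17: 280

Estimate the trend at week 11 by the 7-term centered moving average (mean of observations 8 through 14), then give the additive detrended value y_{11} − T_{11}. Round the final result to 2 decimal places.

-216.29

Trend T_11 = (70 + 433 + 350 + 41 + 284 + 405 + 218) / 7 = 1801/7 = 257.2857
Detrended value: 41 − 257.2857 = -216.29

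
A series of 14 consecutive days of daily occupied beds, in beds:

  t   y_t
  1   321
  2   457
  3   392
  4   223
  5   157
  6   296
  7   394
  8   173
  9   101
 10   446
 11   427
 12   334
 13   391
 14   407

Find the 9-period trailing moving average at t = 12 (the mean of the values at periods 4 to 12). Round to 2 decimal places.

Sum of periods 4–12: 223 + 157 + 296 + 394 + 173 + 101 + 446 + 427 + 334 = 2551
Divide by 9: 2551 / 9 = 283.44

283.44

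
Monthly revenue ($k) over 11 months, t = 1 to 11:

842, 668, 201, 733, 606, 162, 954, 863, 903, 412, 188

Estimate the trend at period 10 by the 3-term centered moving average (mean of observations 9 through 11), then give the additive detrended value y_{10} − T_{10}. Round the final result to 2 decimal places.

Trend T_10 = (903 + 412 + 188) / 3 = 1503/3 = 501.0000
Detrended value: 412 − 501.0000 = -89.00

-89.00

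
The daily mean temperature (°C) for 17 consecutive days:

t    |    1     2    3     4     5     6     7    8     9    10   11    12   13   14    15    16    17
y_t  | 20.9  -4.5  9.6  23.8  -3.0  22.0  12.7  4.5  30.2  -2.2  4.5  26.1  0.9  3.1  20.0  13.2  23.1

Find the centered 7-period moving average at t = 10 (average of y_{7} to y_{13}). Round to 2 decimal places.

Sum of periods 7–13: 12.7 + 4.5 + 30.2 + (-2.2) + 4.5 + 26.1 + 0.9 = 76.7
Divide by 7: 76.7 / 7 = 10.96

10.96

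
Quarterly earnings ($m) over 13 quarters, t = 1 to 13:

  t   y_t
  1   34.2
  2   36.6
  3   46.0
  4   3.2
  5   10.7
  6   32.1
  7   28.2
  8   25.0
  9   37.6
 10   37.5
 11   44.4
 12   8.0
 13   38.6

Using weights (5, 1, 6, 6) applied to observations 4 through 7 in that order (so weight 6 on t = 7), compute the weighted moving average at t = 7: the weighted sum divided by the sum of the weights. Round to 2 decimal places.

Weighted sum: 5·3.2 + 1·10.7 + 6·32.1 + 6·28.2 = 16.0 + 10.7 + 192.6 + 169.2 = 388.5
Weight total: 5 + 1 + 6 + 6 = 18
WMA = 388.5 / 18 = 21.58

21.58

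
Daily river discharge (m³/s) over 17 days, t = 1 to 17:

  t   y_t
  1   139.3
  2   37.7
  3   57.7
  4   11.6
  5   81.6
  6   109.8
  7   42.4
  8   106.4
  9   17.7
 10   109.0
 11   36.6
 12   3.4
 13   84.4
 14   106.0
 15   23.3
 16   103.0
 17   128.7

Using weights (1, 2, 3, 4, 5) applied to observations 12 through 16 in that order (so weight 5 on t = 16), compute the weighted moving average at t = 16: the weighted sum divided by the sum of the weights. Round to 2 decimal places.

73.23

Weighted sum: 1·3.4 + 2·84.4 + 3·106.0 + 4·23.3 + 5·103.0 = 3.4 + 168.8 + 318.0 + 93.2 + 515.0 = 1098.4
Weight total: 1 + 2 + 3 + 4 + 5 = 15
WMA = 1098.4 / 15 = 73.23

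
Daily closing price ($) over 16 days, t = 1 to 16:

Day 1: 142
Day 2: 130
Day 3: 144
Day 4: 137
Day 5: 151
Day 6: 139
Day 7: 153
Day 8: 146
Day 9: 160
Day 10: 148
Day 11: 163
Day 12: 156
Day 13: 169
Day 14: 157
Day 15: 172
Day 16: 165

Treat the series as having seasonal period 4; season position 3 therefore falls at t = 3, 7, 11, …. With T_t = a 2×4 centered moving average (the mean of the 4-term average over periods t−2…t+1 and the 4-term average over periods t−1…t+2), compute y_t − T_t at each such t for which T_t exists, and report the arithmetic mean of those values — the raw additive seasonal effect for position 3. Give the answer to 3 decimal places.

Season position 3 occurs at t = 3, 7, 11 (where T_t is defined).
t=3: T_3 = 139.37500; y_3 − T_3 = 144 − 139.37500 = 4.62500
t=7: T_7 = 148.37500; y_7 − T_7 = 153 − 148.37500 = 4.62500
t=11: T_11 = 157.87500; y_11 − T_11 = 163 − 157.87500 = 5.12500
Mean deviation: (4.62500 + 4.62500 + 5.12500) / 3 = 4.792

4.792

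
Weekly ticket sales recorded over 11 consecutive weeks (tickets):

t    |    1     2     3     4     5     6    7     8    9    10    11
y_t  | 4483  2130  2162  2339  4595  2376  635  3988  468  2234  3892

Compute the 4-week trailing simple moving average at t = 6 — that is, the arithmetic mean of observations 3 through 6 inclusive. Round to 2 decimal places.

Sum of periods 3–6: 2162 + 2339 + 4595 + 2376 = 11472
Divide by 4: 11472 / 4 = 2868.00

2868.00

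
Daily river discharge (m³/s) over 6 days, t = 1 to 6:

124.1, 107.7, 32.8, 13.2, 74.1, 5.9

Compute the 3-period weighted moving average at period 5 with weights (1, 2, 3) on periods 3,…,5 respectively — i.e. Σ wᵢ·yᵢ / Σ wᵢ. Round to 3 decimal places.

46.917

Weighted sum: 1·32.8 + 2·13.2 + 3·74.1 = 32.8 + 26.4 + 222.3 = 281.5
Weight total: 1 + 2 + 3 = 6
WMA = 281.5 / 6 = 46.917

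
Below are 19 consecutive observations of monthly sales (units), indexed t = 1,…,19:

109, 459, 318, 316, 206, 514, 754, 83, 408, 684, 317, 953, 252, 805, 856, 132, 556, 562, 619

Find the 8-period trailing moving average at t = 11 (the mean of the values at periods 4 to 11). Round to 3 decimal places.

Sum of periods 4–11: 316 + 206 + 514 + 754 + 83 + 408 + 684 + 317 = 3282
Divide by 8: 3282 / 8 = 410.250

410.250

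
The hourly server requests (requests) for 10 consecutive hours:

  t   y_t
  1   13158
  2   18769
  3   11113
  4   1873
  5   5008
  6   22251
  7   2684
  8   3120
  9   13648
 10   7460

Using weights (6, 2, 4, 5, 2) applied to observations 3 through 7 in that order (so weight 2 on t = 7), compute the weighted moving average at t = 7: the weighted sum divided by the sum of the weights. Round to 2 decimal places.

Weighted sum: 6·11113 + 2·1873 + 4·5008 + 5·22251 + 2·2684 = 66678 + 3746 + 20032 + 111255 + 5368 = 207079
Weight total: 6 + 2 + 4 + 5 + 2 = 19
WMA = 207079 / 19 = 10898.89

10898.89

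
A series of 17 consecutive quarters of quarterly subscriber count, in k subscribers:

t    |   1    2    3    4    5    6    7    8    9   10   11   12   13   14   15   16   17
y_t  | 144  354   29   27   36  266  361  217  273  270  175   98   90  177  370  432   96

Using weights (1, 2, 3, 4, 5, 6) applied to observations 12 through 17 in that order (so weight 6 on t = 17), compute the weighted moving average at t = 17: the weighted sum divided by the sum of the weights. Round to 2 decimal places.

239.29

Weighted sum: 1·98 + 2·90 + 3·177 + 4·370 + 5·432 + 6·96 = 98 + 180 + 531 + 1480 + 2160 + 576 = 5025
Weight total: 1 + 2 + 3 + 4 + 5 + 6 = 21
WMA = 5025 / 21 = 239.29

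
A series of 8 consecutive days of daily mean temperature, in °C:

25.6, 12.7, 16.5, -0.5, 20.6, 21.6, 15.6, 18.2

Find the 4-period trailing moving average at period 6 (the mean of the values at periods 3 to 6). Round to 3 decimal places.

14.550

Sum of periods 3–6: 16.5 + (-0.5) + 20.6 + 21.6 = 58.2
Divide by 4: 58.2 / 4 = 14.550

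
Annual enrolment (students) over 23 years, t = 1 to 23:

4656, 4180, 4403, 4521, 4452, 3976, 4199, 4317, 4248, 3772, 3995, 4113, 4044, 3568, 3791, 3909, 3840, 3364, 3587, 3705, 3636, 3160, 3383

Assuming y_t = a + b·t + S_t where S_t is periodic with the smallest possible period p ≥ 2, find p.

4

First differences y_{t+1} − y_t: -476, 223, 118, -69, -476, 223, 118, -69, -476, 223, …
The difference pattern repeats every 4 terms and not for any smaller step, so p = 4.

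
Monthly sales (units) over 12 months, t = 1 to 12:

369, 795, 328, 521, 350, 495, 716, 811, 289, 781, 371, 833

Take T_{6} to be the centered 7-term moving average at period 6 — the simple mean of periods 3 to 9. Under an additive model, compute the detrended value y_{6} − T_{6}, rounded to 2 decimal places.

-6.43

Trend T_6 = (328 + 521 + 350 + 495 + 716 + 811 + 289) / 7 = 3510/7 = 501.4286
Detrended value: 495 − 501.4286 = -6.43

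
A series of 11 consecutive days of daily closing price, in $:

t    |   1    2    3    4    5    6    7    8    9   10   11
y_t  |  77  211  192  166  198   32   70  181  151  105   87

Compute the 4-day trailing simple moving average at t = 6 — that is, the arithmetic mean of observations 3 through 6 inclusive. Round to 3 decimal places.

147.000

Sum of periods 3–6: 192 + 166 + 198 + 32 = 588
Divide by 4: 588 / 4 = 147.000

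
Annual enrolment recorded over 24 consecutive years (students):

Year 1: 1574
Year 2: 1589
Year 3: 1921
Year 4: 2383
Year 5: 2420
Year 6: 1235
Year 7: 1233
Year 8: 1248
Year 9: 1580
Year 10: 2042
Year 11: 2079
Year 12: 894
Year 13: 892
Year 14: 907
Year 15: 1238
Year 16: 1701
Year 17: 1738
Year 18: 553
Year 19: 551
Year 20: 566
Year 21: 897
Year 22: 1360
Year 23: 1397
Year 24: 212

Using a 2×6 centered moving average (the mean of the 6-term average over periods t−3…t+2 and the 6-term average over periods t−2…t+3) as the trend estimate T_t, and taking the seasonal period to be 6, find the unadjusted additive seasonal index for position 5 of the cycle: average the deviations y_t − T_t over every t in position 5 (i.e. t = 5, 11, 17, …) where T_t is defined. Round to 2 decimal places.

651.64

Season position 5 occurs at t = 5, 11, 17 (where T_t is defined).
t=5: T_5 = 1768.4167; y_5 − T_5 = 2420 − 1768.4167 = 651.5833
t=11: T_11 = 1427.4167; y_11 − T_11 = 2079 − 1427.4167 = 651.5833
t=17: T_17 = 1086.2500; y_17 − T_17 = 1738 − 1086.2500 = 651.7500
Mean deviation: (651.5833 + 651.5833 + 651.7500) / 3 = 651.64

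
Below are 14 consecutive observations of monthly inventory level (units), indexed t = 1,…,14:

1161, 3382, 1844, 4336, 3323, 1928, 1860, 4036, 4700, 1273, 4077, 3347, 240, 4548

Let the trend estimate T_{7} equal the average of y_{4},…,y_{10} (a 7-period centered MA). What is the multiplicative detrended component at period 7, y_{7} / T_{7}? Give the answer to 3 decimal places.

0.607

Trend T_7 = (4336 + 3323 + 1928 + 1860 + 4036 + 4700 + 1273) / 7 = 21456/7 = 3065.14286
Ratio to trend: 1860 / 3065.14286 = 0.607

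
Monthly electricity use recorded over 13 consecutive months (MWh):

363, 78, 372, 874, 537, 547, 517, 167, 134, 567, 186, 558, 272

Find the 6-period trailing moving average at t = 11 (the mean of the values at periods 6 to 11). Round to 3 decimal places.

353.000

Sum of periods 6–11: 547 + 517 + 167 + 134 + 567 + 186 = 2118
Divide by 6: 2118 / 6 = 353.000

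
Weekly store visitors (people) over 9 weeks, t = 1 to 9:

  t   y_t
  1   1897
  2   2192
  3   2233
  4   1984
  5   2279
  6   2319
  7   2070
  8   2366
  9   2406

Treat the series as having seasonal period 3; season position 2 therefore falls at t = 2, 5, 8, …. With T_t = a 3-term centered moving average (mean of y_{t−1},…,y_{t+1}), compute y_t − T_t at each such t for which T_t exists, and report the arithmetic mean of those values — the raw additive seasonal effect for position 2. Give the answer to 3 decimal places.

Season position 2 occurs at t = 2, 5, 8 (where T_t is defined).
t=2: T_2 = 2107.33333; y_2 − T_2 = 2192 − 2107.33333 = 84.66667
t=5: T_5 = 2194.00000; y_5 − T_5 = 2279 − 2194.00000 = 85.00000
t=8: T_8 = 2280.66667; y_8 − T_8 = 2366 − 2280.66667 = 85.33333
Mean deviation: (84.66667 + 85.00000 + 85.33333) / 3 = 85.000

85.000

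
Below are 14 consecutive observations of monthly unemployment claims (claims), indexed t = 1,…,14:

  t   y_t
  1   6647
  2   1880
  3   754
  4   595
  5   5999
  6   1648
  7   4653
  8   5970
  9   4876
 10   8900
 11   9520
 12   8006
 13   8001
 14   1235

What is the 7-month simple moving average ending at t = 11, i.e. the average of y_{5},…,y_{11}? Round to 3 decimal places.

Sum of periods 5–11: 5999 + 1648 + 4653 + 5970 + 4876 + 8900 + 9520 = 41566
Divide by 7: 41566 / 7 = 5938.000

5938.000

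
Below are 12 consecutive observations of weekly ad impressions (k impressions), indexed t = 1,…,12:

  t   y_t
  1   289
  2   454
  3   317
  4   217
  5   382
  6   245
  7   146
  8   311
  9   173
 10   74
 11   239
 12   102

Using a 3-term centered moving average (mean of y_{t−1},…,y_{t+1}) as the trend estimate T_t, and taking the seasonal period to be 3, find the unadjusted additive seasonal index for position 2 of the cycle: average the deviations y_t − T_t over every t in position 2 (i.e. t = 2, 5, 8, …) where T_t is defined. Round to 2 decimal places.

100.75

Season position 2 occurs at t = 2, 5, 8, 11 (where T_t is defined).
t=2: T_2 = 353.3333; y_2 − T_2 = 454 − 353.3333 = 100.6667
t=5: T_5 = 281.3333; y_5 − T_5 = 382 − 281.3333 = 100.6667
t=8: T_8 = 210.0000; y_8 − T_8 = 311 − 210.0000 = 101.0000
t=11: T_11 = 138.3333; y_11 − T_11 = 239 − 138.3333 = 100.6667
Mean deviation: (100.6667 + 100.6667 + 101.0000 + 100.6667) / 4 = 100.75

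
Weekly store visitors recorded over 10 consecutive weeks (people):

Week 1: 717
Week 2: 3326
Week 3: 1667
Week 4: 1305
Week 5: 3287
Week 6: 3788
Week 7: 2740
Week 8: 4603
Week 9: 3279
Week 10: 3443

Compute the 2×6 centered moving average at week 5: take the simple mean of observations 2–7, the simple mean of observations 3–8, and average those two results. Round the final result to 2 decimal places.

2791.92

Sum over 2–7: 3326 + 1667 + 1305 + 3287 + 3788 + 2740 = 16113
Sum over 3–8: 1667 + 1305 + 3287 + 3788 + 2740 + 4603 = 17390
CMA at t=5 = (16113 + 17390) / (2·6) = 33503 / 12 = 2791.92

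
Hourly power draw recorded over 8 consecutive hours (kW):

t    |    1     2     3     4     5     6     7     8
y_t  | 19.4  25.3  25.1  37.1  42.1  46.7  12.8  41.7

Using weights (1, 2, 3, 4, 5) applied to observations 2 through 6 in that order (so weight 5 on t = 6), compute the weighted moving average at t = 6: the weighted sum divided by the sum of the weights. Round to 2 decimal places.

39.25

Weighted sum: 1·25.3 + 2·25.1 + 3·37.1 + 4·42.1 + 5·46.7 = 25.3 + 50.2 + 111.3 + 168.4 + 233.5 = 588.7
Weight total: 1 + 2 + 3 + 4 + 5 = 15
WMA = 588.7 / 15 = 39.25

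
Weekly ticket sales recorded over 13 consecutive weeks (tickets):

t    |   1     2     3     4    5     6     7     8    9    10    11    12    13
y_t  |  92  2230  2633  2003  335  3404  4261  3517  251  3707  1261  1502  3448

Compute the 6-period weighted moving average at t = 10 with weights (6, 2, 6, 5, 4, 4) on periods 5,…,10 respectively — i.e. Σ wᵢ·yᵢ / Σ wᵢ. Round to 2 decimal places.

2511.15

Weighted sum: 6·335 + 2·3404 + 6·4261 + 5·3517 + 4·251 + 4·3707 = 2010 + 6808 + 25566 + 17585 + 1004 + 14828 = 67801
Weight total: 6 + 2 + 6 + 5 + 4 + 4 = 27
WMA = 67801 / 27 = 2511.15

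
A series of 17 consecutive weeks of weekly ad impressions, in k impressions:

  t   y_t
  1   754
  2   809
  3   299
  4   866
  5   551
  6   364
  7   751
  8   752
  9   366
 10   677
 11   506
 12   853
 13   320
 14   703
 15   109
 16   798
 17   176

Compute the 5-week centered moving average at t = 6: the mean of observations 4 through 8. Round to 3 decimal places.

Sum of periods 4–8: 866 + 551 + 364 + 751 + 752 = 3284
Divide by 5: 3284 / 5 = 656.800

656.800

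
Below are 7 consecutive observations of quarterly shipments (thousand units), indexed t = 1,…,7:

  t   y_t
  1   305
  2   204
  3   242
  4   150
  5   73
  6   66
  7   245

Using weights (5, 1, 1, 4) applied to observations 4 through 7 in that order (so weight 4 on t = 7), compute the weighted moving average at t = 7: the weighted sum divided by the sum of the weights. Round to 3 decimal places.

Weighted sum: 5·150 + 1·73 + 1·66 + 4·245 = 750 + 73 + 66 + 980 = 1869
Weight total: 5 + 1 + 1 + 4 = 11
WMA = 1869 / 11 = 169.909

169.909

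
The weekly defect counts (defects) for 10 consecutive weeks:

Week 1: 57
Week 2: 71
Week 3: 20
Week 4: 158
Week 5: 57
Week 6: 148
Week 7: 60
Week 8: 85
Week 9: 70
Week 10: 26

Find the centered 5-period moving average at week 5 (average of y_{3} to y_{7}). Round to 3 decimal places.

88.600

Sum of periods 3–7: 20 + 158 + 57 + 148 + 60 = 443
Divide by 5: 443 / 5 = 88.600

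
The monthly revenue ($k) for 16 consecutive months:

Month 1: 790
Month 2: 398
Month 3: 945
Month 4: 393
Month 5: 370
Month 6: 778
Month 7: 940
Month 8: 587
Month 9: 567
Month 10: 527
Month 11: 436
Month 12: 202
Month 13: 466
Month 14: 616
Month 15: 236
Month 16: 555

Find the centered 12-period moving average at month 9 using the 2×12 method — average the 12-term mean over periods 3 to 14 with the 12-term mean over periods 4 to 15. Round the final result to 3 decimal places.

539.375

Sum over 3–14: 945 + 393 + 370 + 778 + 940 + 587 + 567 + 527 + 436 + 202 + 466 + 616 = 6827
Sum over 4–15: 393 + 370 + 778 + 940 + 587 + 567 + 527 + 436 + 202 + 466 + 616 + 236 = 6118
CMA at t=9 = (6827 + 6118) / (2·12) = 12945 / 24 = 539.375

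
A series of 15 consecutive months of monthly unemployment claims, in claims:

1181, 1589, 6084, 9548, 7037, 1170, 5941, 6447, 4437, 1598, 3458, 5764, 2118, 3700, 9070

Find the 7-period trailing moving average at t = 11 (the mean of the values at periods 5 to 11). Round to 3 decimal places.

Sum of periods 5–11: 7037 + 1170 + 5941 + 6447 + 4437 + 1598 + 3458 = 30088
Divide by 7: 30088 / 7 = 4298.286

4298.286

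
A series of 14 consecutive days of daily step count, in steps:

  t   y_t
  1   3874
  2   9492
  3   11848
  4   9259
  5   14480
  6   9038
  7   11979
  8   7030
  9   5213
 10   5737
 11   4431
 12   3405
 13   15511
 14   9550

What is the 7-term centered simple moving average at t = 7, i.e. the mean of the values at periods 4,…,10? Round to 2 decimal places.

8962.29

Sum of periods 4–10: 9259 + 14480 + 9038 + 11979 + 7030 + 5213 + 5737 = 62736
Divide by 7: 62736 / 7 = 8962.29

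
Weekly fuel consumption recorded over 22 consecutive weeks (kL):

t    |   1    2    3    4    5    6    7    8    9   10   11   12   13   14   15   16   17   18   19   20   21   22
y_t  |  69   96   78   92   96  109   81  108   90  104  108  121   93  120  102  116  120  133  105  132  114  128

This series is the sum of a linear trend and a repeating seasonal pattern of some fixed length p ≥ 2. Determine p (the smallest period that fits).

6

First differences y_{t+1} − y_t: 27, -18, 14, 4, 13, -28, 27, -18, 14, 4, 13, -28, 27, -18, …
The difference pattern repeats every 6 terms and not for any smaller step, so p = 6.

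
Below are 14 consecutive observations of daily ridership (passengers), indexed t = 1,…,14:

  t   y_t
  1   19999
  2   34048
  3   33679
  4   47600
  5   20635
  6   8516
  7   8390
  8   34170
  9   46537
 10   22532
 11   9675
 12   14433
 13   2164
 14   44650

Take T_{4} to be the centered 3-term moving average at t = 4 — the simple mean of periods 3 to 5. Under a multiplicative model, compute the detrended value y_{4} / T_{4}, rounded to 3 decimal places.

Trend T_4 = (33679 + 47600 + 20635) / 3 = 101914/3 = 33971.33333
Ratio to trend: 47600 / 33971.33333 = 1.401

1.401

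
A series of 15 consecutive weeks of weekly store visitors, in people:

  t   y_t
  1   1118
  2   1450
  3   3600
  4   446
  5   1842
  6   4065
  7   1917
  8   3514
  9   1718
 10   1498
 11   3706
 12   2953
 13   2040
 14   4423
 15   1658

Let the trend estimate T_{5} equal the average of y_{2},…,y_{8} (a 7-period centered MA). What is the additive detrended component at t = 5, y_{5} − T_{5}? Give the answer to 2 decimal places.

Trend T_5 = (1450 + 3600 + 446 + 1842 + 4065 + 1917 + 3514) / 7 = 16834/7 = 2404.8571
Detrended value: 1842 − 2404.8571 = -562.86

-562.86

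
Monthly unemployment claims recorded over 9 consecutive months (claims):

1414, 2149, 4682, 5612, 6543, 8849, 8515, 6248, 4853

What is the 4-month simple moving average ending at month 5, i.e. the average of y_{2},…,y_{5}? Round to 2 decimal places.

4746.50

Sum of periods 2–5: 2149 + 4682 + 5612 + 6543 = 18986
Divide by 4: 18986 / 4 = 4746.50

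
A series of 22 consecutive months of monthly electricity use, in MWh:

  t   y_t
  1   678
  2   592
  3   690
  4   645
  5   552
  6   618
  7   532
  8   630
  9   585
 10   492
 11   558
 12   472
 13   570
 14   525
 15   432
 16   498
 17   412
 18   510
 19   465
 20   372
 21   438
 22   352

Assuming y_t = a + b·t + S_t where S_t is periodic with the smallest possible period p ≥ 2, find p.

First differences y_{t+1} − y_t: -86, 98, -45, -93, 66, -86, 98, -45, -93, 66, -86, 98, …
The difference pattern repeats every 5 terms and not for any smaller step, so p = 5.

5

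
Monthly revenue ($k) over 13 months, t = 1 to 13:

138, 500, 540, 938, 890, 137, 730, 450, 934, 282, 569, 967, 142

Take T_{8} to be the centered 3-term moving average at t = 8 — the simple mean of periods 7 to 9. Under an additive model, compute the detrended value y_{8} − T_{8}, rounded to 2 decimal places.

-254.67

Trend T_8 = (730 + 450 + 934) / 3 = 2114/3 = 704.6667
Detrended value: 450 − 704.6667 = -254.67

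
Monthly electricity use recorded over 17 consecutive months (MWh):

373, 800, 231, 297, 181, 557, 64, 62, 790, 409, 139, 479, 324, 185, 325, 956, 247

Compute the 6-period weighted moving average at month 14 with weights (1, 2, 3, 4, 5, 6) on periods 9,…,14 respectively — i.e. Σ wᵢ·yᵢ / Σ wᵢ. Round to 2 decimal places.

317.67

Weighted sum: 1·790 + 2·409 + 3·139 + 4·479 + 5·324 + 6·185 = 790 + 818 + 417 + 1916 + 1620 + 1110 = 6671
Weight total: 1 + 2 + 3 + 4 + 5 + 6 = 21
WMA = 6671 / 21 = 317.67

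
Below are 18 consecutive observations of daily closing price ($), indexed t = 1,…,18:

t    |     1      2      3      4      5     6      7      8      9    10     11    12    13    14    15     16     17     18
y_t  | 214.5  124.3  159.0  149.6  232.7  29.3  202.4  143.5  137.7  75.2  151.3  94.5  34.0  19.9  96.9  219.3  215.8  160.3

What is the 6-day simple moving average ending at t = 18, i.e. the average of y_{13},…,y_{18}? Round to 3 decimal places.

124.367

Sum of periods 13–18: 34.0 + 19.9 + 96.9 + 219.3 + 215.8 + 160.3 = 746.2
Divide by 6: 746.2 / 6 = 124.367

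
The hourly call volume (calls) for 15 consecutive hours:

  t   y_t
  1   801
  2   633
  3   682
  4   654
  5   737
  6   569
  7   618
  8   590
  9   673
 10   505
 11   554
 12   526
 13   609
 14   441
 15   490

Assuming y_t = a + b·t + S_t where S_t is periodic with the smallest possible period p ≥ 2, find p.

4

First differences y_{t+1} − y_t: -168, 49, -28, 83, -168, 49, -28, 83, -168, 49, …
The difference pattern repeats every 4 terms and not for any smaller step, so p = 4.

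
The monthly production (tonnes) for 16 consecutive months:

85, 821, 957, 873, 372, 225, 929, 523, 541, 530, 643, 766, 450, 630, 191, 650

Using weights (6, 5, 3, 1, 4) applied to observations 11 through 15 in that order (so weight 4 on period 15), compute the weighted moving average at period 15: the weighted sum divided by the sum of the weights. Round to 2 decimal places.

549.05

Weighted sum: 6·643 + 5·766 + 3·450 + 1·630 + 4·191 = 3858 + 3830 + 1350 + 630 + 764 = 10432
Weight total: 6 + 5 + 3 + 1 + 4 = 19
WMA = 10432 / 19 = 549.05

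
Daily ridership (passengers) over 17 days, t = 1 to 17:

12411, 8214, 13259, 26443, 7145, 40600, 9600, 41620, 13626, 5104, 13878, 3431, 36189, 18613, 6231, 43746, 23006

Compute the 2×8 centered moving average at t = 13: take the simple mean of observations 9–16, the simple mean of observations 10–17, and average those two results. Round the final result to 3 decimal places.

18188.500

Sum over 9–16: 13626 + 5104 + 13878 + 3431 + 36189 + 18613 + 6231 + 43746 = 140818
Sum over 10–17: 5104 + 13878 + 3431 + 36189 + 18613 + 6231 + 43746 + 23006 = 150198
CMA at t=13 = (140818 + 150198) / (2·8) = 291016 / 16 = 18188.500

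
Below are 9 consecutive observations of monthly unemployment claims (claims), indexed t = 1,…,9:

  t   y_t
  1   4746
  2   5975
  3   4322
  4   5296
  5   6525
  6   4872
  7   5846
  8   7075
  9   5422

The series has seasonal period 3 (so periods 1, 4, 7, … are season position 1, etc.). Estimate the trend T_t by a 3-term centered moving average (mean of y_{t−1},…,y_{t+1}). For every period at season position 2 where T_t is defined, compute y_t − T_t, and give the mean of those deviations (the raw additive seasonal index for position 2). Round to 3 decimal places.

960.667

Season position 2 occurs at t = 2, 5, 8 (where T_t is defined).
t=2: T_2 = 5014.33333; y_2 − T_2 = 5975 − 5014.33333 = 960.66667
t=5: T_5 = 5564.33333; y_5 − T_5 = 6525 − 5564.33333 = 960.66667
t=8: T_8 = 6114.33333; y_8 − T_8 = 7075 − 6114.33333 = 960.66667
Mean deviation: (960.66667 + 960.66667 + 960.66667) / 3 = 960.667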